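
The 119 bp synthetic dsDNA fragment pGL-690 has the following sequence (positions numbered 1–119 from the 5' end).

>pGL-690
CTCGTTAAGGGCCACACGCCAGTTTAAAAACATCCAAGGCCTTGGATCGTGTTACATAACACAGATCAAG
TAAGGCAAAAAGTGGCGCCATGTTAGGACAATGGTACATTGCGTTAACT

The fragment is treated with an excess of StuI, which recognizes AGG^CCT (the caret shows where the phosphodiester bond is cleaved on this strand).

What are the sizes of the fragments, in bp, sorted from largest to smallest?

The StuI site (AGGCCT) starts at position 37.
StuI cuts after base 3 of each site, so after position 39.
Linear molecule, 1 cut → 2 fragments:
  1–39 → 39 bp
  40–119 → 80 bp
Sorted largest to smallest: 80, 39 bp.

80, 39 bp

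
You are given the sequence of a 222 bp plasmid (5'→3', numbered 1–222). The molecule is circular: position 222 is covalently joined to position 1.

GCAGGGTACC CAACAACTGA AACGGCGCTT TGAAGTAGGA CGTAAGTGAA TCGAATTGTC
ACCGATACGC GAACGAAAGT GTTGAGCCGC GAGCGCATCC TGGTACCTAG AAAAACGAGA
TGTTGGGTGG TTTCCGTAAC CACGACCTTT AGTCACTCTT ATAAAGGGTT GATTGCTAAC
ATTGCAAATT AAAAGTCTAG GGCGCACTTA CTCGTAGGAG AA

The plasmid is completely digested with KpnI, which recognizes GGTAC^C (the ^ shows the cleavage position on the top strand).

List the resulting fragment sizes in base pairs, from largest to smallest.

KpnI sites (GGTACC) start at positions 5, 102.
KpnI cuts after base 5 of each site (before the last base), so after positions 9, 106.
Circular molecule, 2 cuts → 2 fragments:
  10–106 → 97 bp
  107–222 then 1–9 → 116 + 9 = 125 bp
Sorted largest to smallest: 125, 97 bp.

125, 97 bp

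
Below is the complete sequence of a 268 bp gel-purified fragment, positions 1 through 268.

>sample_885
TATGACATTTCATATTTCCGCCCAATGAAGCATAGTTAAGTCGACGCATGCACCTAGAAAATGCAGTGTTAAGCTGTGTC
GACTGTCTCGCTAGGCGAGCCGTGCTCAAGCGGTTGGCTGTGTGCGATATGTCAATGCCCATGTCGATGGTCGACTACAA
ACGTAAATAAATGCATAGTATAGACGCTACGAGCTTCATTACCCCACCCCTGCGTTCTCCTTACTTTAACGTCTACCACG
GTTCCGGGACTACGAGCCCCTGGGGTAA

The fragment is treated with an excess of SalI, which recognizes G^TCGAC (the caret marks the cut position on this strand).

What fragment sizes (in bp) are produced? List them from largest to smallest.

118, 72, 40, 38 bp

SalI sites (GTCGAC) start at positions 40, 78, 150.
SalI cuts after the first base of each site, so after positions 40, 78, 150.
Linear molecule, 3 cuts → 4 fragments:
  1–40 → 40 bp
  41–78 → 38 bp
  79–150 → 72 bp
  151–268 → 118 bp
Sorted largest to smallest: 118, 72, 40, 38 bp.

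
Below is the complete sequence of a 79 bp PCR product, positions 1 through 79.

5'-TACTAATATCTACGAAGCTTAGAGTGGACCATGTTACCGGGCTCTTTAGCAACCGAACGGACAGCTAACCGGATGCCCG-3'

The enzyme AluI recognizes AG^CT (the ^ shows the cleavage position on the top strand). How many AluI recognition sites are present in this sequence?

2

AGCT occurs starting at positions 16, 63.
AluI cuts at 2 sites.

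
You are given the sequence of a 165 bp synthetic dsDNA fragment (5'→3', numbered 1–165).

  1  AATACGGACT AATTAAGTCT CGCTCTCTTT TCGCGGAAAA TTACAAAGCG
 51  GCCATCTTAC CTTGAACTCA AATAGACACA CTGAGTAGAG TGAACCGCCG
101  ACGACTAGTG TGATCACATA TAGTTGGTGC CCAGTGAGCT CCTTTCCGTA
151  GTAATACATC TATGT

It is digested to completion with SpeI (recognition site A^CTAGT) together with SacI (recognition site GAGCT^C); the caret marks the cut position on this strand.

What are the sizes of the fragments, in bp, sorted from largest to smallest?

The SpeI site (ACTAGT) starts at position 104.
SpeI cuts after the first base of each site, so after position 104.
The SacI site (GAGCTC) starts at position 136.
SacI cuts after base 5 of each site (before the last base), so after position 140.
Combined cut positions: 104, 140.
Linear molecule, 2 cuts → 3 fragments:
  1–104 → 104 bp
  105–140 → 36 bp
  141–165 → 25 bp
Sorted largest to smallest: 104, 36, 25 bp.

104, 36, 25 bp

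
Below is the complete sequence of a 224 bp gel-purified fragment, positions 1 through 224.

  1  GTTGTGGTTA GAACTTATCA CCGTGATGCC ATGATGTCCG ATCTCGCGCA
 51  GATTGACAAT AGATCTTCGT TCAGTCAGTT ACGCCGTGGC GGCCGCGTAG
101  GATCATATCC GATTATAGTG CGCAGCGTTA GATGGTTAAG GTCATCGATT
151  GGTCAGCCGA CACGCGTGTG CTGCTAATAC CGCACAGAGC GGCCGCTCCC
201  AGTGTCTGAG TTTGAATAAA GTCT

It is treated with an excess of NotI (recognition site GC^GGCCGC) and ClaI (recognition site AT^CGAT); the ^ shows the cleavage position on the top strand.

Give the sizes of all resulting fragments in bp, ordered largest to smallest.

90, 55, 45, 34 bp

NotI sites (GCGGCCGC) start at positions 89, 189.
NotI cuts after base 2 of each site, so after positions 90, 190.
The ClaI site (ATCGAT) starts at position 144.
ClaI cuts after base 2 of each site, so after position 145.
Combined cut positions: 90, 145, 190.
Linear molecule, 3 cuts → 4 fragments:
  1–90 → 90 bp
  91–145 → 55 bp
  146–190 → 45 bp
  191–224 → 34 bp
Sorted largest to smallest: 90, 55, 45, 34 bp.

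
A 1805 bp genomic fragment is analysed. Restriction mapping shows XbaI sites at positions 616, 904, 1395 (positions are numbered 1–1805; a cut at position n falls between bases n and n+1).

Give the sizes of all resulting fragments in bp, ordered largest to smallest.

Linear molecule, 3 cuts → 4 fragments:
  616 − 0 = 616 bp
  904 − 616 = 288 bp
  1395 − 904 = 491 bp
  1805 − 1395 = 410 bp
Sorted largest to smallest: 616, 491, 410, 288 bp.

616, 491, 410, 288 bp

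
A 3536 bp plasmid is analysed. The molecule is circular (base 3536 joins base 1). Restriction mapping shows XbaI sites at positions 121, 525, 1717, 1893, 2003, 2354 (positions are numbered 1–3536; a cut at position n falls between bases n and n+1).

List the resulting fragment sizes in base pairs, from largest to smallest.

Circular molecule, 6 cuts → 6 fragments:
  525 − 121 = 404 bp
  1717 − 525 = 1192 bp
  1893 − 1717 = 176 bp
  2003 − 1893 = 110 bp
  2354 − 2003 = 351 bp
  wrap: 3536 − 2354 + 121 = 1303 bp
Sorted largest to smallest: 1303, 1192, 404, 351, 176, 110 bp.

1303, 1192, 404, 351, 176, 110 bp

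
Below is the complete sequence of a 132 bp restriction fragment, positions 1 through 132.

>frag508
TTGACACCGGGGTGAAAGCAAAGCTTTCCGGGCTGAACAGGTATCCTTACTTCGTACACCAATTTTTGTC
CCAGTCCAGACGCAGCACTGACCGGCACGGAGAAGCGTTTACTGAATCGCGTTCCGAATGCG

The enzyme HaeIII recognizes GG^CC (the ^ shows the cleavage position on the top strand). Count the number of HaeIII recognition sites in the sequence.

No occurrence of GGCC is present in the sequence.
HaeIII does not cut: 0 sites.

0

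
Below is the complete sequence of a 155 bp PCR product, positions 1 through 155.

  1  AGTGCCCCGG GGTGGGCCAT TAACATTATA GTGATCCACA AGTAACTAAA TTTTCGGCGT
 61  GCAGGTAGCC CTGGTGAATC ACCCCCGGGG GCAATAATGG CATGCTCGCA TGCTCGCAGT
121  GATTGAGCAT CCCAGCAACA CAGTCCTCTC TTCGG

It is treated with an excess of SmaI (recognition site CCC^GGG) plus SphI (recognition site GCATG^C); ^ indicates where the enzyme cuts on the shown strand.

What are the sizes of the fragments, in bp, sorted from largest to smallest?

SmaI sites (CCCGGG) start at positions 6, 84.
SmaI cuts after base 3 of each site, so after positions 8, 86.
SphI sites (GCATGC) start at positions 100, 108.
SphI cuts after base 5 of each site (before the last base), so after positions 104, 112.
Combined cut positions: 8, 86, 104, 112.
Linear molecule, 4 cuts → 5 fragments:
  1–8 → 8 bp
  9–86 → 78 bp
  87–104 → 18 bp
  105–112 → 8 bp
  113–155 → 43 bp
Sorted largest to smallest: 78, 43, 18, 8, 8 bp.

78, 43, 18, 8, 8 bp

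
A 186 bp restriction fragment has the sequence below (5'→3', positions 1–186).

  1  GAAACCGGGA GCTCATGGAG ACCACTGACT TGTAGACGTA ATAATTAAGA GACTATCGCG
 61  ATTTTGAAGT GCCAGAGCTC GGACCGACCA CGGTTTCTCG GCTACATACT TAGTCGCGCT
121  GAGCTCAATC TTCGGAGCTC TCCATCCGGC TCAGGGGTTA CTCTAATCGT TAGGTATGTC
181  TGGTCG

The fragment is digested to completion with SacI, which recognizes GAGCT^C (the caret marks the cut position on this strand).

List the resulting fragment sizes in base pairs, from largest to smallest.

66, 47, 46, 14, 13 bp

SacI sites (GAGCTC) start at positions 9, 75, 121, 135.
SacI cuts after base 5 of each site (before the last base), so after positions 13, 79, 125, 139.
Linear molecule, 4 cuts → 5 fragments:
  1–13 → 13 bp
  14–79 → 66 bp
  80–125 → 46 bp
  126–139 → 14 bp
  140–186 → 47 bp
Sorted largest to smallest: 66, 47, 46, 14, 13 bp.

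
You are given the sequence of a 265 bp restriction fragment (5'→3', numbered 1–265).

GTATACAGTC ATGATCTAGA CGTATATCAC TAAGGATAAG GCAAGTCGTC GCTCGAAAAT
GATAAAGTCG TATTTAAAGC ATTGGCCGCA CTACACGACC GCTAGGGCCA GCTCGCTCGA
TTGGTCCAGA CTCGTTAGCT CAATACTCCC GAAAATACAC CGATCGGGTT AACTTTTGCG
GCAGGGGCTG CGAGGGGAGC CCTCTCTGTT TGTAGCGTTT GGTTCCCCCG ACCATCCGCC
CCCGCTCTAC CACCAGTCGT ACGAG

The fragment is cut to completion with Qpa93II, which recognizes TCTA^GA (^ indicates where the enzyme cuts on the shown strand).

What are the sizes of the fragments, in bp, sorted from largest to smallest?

247, 18 bp

The Qpa93II site (TCTAGA) starts at position 15.
Qpa93II cuts after base 4 of each site, so after position 18.
Linear molecule, 1 cut → 2 fragments:
  1–18 → 18 bp
  19–265 → 247 bp
Sorted largest to smallest: 247, 18 bp.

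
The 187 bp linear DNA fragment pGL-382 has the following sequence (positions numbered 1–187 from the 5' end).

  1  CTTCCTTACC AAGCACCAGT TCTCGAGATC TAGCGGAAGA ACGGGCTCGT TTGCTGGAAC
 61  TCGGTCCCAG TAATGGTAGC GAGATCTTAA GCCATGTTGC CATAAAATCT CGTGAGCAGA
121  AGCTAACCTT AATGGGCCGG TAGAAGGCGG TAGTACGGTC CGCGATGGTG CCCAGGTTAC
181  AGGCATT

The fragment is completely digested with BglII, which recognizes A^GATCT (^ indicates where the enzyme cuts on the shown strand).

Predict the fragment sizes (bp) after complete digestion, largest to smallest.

BglII sites (AGATCT) start at positions 26, 82.
BglII cuts after the first base of each site, so after positions 26, 82.
Linear molecule, 2 cuts → 3 fragments:
  1–26 → 26 bp
  27–82 → 56 bp
  83–187 → 105 bp
Sorted largest to smallest: 105, 56, 26 bp.

105, 56, 26 bp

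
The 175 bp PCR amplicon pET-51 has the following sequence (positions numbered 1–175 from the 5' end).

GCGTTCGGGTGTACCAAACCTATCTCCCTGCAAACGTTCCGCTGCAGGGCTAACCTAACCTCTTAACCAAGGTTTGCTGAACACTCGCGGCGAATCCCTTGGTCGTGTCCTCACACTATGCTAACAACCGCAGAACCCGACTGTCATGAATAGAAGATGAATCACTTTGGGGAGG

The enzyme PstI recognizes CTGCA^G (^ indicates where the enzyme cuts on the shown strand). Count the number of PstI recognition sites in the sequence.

CTGCAG occurs starting at position 42.
PstI cuts at 1 site.

1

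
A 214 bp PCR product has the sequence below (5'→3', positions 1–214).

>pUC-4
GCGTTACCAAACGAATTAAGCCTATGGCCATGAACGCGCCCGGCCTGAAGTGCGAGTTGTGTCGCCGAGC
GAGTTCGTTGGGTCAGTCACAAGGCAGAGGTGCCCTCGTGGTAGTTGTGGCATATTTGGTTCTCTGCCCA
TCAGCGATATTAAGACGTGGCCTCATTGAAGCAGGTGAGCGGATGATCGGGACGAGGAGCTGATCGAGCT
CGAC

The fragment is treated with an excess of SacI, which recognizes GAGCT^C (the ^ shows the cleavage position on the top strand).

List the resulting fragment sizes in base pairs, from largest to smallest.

210, 4 bp

The SacI site (GAGCTC) starts at position 206.
SacI cuts after base 5 of each site (before the last base), so after position 210.
Linear molecule, 1 cut → 2 fragments:
  1–210 → 210 bp
  211–214 → 4 bp
Sorted largest to smallest: 210, 4 bp.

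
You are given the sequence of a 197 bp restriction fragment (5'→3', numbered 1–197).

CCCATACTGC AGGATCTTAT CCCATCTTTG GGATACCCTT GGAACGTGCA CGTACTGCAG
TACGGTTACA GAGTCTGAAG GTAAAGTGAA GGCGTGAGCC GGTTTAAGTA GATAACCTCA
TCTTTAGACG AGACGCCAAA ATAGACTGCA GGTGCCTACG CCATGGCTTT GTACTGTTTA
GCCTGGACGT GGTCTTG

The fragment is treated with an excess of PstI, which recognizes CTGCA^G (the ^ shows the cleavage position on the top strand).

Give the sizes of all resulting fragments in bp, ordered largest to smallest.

PstI sites (CTGCAG) start at positions 7, 55, 146.
PstI cuts after base 5 of each site (before the last base), so after positions 11, 59, 150.
Linear molecule, 3 cuts → 4 fragments:
  1–11 → 11 bp
  12–59 → 48 bp
  60–150 → 91 bp
  151–197 → 47 bp
Sorted largest to smallest: 91, 48, 47, 11 bp.

91, 48, 47, 11 bp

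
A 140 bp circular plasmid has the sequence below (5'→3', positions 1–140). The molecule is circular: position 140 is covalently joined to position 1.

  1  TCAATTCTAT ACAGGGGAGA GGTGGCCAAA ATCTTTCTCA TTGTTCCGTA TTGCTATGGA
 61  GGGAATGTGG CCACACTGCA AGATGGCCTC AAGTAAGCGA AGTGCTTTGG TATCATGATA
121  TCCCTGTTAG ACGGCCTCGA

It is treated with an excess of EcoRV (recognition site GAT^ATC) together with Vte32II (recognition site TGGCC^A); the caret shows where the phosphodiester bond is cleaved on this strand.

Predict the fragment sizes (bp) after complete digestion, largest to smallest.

48, 47, 45 bp

The EcoRV site (GATATC) starts at position 117.
EcoRV cuts after base 3 of each site, so after position 119.
Vte32II sites (TGGCCA) start at positions 23, 68.
Vte32II cuts after base 5 of each site (before the last base), so after positions 27, 72.
Combined cut positions: 27, 72, 119.
Circular molecule, 3 cuts → 3 fragments:
  28–72 → 45 bp
  73–119 → 47 bp
  120–140 then 1–27 → 21 + 27 = 48 bp
Sorted largest to smallest: 48, 47, 45 bp.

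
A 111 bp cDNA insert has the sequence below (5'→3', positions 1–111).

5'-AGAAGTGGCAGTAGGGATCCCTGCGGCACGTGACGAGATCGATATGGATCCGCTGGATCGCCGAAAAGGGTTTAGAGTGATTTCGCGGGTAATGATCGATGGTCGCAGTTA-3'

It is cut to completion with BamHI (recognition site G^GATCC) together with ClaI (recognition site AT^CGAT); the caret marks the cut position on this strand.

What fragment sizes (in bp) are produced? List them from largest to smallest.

BamHI sites (GGATCC) start at positions 15, 46.
BamHI cuts after the first base of each site, so after positions 15, 46.
ClaI sites (ATCGAT) start at positions 38, 95.
ClaI cuts after base 2 of each site, so after positions 39, 96.
Combined cut positions: 15, 39, 46, 96.
Linear molecule, 4 cuts → 5 fragments:
  1–15 → 15 bp
  16–39 → 24 bp
  40–46 → 7 bp
  47–96 → 50 bp
  97–111 → 15 bp
Sorted largest to smallest: 50, 24, 15, 15, 7 bp.

50, 24, 15, 15, 7 bp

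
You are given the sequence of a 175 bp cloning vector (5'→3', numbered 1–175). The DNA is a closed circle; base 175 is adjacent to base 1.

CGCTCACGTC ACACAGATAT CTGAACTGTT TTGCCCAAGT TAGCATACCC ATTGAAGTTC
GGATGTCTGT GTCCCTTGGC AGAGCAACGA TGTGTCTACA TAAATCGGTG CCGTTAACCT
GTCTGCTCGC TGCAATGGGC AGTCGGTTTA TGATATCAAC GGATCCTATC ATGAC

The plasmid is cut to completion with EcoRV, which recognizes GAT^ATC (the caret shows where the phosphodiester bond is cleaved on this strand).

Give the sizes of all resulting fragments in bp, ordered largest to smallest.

EcoRV sites (GATATC) start at positions 16, 152.
EcoRV cuts after base 3 of each site, so after positions 18, 154.
Circular molecule, 2 cuts → 2 fragments:
  19–154 → 136 bp
  155–175 then 1–18 → 21 + 18 = 39 bp
Sorted largest to smallest: 136, 39 bp.

136, 39 bp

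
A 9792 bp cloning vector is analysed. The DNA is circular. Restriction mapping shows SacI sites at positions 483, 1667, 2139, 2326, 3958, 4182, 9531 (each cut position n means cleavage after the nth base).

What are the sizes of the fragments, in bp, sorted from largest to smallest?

Circular molecule, 7 cuts → 7 fragments:
  1667 − 483 = 1184 bp
  2139 − 1667 = 472 bp
  2326 − 2139 = 187 bp
  3958 − 2326 = 1632 bp
  4182 − 3958 = 224 bp
  9531 − 4182 = 5349 bp
  wrap: 9792 − 9531 + 483 = 744 bp
Sorted largest to smallest: 5349, 1632, 1184, 744, 472, 224, 187 bp.

5349, 1632, 1184, 744, 472, 224, 187 bp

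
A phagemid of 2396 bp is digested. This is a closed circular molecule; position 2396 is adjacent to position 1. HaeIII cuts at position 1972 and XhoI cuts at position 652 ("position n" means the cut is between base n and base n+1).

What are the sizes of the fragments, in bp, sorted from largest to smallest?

1320, 1076 bp

Combined cut positions (sorted): 652, 1972.
Circular molecule, 2 cuts → 2 fragments:
  1972 − 652 = 1320 bp
  wrap: 2396 − 1972 + 652 = 1076 bp
Sorted largest to smallest: 1320, 1076 bp.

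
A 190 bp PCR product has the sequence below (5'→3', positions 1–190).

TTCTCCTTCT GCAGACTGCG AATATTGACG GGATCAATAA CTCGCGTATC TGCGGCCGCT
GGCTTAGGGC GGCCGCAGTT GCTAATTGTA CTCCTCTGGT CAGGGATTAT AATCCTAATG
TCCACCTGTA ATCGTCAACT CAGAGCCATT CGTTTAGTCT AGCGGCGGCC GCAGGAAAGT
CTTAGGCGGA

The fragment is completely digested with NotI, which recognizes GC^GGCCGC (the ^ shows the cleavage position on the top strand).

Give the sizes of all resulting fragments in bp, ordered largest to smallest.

96, 53, 24, 17 bp

NotI sites (GCGGCCGC) start at positions 52, 69, 165.
NotI cuts after base 2 of each site, so after positions 53, 70, 166.
Linear molecule, 3 cuts → 4 fragments:
  1–53 → 53 bp
  54–70 → 17 bp
  71–166 → 96 bp
  167–190 → 24 bp
Sorted largest to smallest: 96, 53, 24, 17 bp.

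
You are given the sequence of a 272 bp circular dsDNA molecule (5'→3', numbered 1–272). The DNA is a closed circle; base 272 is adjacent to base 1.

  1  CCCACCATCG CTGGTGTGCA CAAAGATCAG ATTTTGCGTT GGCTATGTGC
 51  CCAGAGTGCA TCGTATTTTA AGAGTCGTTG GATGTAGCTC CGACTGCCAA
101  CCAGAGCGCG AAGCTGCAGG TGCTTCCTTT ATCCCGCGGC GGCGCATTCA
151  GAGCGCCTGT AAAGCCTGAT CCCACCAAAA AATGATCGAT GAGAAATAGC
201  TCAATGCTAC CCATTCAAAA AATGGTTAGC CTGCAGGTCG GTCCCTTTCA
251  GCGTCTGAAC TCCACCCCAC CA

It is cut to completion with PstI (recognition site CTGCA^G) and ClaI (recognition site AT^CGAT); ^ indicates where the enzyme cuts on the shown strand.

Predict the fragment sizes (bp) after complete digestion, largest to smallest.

PstI sites (CTGCAG) start at positions 114, 231.
PstI cuts after base 5 of each site (before the last base), so after positions 118, 235.
The ClaI site (ATCGAT) starts at position 185.
ClaI cuts after base 2 of each site, so after position 186.
Combined cut positions: 118, 186, 235.
Circular molecule, 3 cuts → 3 fragments:
  119–186 → 68 bp
  187–235 → 49 bp
  236–272 then 1–118 → 37 + 118 = 155 bp
Sorted largest to smallest: 155, 68, 49 bp.

155, 68, 49 bp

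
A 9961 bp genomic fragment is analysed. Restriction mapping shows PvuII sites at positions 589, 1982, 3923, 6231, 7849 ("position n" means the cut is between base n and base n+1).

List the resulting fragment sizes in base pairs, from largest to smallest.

2308, 2112, 1941, 1618, 1393, 589 bp

Linear molecule, 5 cuts → 6 fragments:
  589 − 0 = 589 bp
  1982 − 589 = 1393 bp
  3923 − 1982 = 1941 bp
  6231 − 3923 = 2308 bp
  7849 − 6231 = 1618 bp
  9961 − 7849 = 2112 bp
Sorted largest to smallest: 2308, 2112, 1941, 1618, 1393, 589 bp.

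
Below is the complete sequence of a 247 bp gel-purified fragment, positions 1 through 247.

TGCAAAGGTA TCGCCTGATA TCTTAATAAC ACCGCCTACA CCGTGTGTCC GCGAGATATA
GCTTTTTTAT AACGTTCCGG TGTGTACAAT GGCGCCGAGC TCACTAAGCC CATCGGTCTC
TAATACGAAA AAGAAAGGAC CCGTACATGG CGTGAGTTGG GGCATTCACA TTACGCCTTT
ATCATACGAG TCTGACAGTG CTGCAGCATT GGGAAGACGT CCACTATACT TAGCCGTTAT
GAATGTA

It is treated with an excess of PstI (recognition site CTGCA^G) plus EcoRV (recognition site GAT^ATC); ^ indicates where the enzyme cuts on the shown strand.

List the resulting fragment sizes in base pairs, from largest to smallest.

186, 42, 19 bp

The PstI site (CTGCAG) starts at position 201.
PstI cuts after base 5 of each site (before the last base), so after position 205.
The EcoRV site (GATATC) starts at position 17.
EcoRV cuts after base 3 of each site, so after position 19.
Combined cut positions: 19, 205.
Linear molecule, 2 cuts → 3 fragments:
  1–19 → 19 bp
  20–205 → 186 bp
  206–247 → 42 bp
Sorted largest to smallest: 186, 42, 19 bp.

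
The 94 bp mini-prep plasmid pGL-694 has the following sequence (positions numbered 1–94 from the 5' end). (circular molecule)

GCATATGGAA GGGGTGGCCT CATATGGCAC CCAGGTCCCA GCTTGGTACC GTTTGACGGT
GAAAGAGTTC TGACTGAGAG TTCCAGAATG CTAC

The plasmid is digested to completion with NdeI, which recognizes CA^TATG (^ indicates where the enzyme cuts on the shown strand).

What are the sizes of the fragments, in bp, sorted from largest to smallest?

NdeI sites (CATATG) start at positions 2, 21.
NdeI cuts after base 2 of each site, so after positions 3, 22.
Circular molecule, 2 cuts → 2 fragments:
  4–22 → 19 bp
  23–94 then 1–3 → 72 + 3 = 75 bp
Sorted largest to smallest: 75, 19 bp.

75, 19 bp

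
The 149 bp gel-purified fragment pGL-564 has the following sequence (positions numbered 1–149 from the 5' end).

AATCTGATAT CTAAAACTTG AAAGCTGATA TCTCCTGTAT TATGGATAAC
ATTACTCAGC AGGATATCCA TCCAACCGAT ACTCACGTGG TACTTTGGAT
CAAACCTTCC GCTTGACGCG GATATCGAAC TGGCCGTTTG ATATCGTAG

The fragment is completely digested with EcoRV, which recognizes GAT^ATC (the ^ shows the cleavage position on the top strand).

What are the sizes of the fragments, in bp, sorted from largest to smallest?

58, 36, 21, 19, 8, 7 bp

EcoRV sites (GATATC) start at positions 6, 27, 63, 121, 140.
EcoRV cuts after base 3 of each site, so after positions 8, 29, 65, 123, 142.
Linear molecule, 5 cuts → 6 fragments:
  1–8 → 8 bp
  9–29 → 21 bp
  30–65 → 36 bp
  66–123 → 58 bp
  124–142 → 19 bp
  143–149 → 7 bp
Sorted largest to smallest: 58, 36, 21, 19, 8, 7 bp.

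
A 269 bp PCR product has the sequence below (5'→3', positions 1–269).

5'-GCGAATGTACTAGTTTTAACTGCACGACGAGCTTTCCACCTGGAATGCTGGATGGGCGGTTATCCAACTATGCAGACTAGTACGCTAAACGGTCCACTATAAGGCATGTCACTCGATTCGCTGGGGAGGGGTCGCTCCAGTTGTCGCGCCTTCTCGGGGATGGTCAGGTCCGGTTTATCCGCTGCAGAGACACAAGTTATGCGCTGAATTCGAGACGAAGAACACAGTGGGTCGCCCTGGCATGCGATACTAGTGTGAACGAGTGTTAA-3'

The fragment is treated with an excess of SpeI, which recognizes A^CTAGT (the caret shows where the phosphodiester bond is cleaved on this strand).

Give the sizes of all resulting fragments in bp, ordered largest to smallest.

SpeI sites (ACTAGT) start at positions 9, 76, 249.
SpeI cuts after the first base of each site, so after positions 9, 76, 249.
Linear molecule, 3 cuts → 4 fragments:
  1–9 → 9 bp
  10–76 → 67 bp
  77–249 → 173 bp
  250–269 → 20 bp
Sorted largest to smallest: 173, 67, 20, 9 bp.

173, 67, 20, 9 bp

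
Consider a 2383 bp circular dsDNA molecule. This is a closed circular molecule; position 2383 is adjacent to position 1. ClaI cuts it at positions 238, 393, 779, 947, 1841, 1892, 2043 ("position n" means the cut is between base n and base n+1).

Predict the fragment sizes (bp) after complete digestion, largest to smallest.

Circular molecule, 7 cuts → 7 fragments:
  393 − 238 = 155 bp
  779 − 393 = 386 bp
  947 − 779 = 168 bp
  1841 − 947 = 894 bp
  1892 − 1841 = 51 bp
  2043 − 1892 = 151 bp
  wrap: 2383 − 2043 + 238 = 578 bp
Sorted largest to smallest: 894, 578, 386, 168, 155, 151, 51 bp.

894, 578, 386, 168, 155, 151, 51 bp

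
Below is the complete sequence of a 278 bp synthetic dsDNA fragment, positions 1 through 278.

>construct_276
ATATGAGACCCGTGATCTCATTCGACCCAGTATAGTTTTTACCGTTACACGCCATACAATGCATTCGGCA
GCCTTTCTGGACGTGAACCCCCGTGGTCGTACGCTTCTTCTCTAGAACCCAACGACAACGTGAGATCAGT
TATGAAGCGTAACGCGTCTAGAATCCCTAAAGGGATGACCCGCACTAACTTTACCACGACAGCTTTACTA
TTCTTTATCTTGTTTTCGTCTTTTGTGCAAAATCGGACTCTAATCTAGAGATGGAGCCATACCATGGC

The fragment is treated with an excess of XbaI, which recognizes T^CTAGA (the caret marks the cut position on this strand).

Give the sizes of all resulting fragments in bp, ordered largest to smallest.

111, 97, 46, 24 bp

XbaI sites (TCTAGA) start at positions 111, 157, 254.
XbaI cuts after the first base of each site, so after positions 111, 157, 254.
Linear molecule, 3 cuts → 4 fragments:
  1–111 → 111 bp
  112–157 → 46 bp
  158–254 → 97 bp
  255–278 → 24 bp
Sorted largest to smallest: 111, 97, 46, 24 bp.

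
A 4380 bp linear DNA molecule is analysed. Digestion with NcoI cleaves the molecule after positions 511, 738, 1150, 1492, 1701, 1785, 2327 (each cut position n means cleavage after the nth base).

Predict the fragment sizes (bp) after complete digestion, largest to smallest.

Linear molecule, 7 cuts → 8 fragments:
  511 − 0 = 511 bp
  738 − 511 = 227 bp
  1150 − 738 = 412 bp
  1492 − 1150 = 342 bp
  1701 − 1492 = 209 bp
  1785 − 1701 = 84 bp
  2327 − 1785 = 542 bp
  4380 − 2327 = 2053 bp
Sorted largest to smallest: 2053, 542, 511, 412, 342, 227, 209, 84 bp.

2053, 542, 511, 412, 342, 227, 209, 84 bp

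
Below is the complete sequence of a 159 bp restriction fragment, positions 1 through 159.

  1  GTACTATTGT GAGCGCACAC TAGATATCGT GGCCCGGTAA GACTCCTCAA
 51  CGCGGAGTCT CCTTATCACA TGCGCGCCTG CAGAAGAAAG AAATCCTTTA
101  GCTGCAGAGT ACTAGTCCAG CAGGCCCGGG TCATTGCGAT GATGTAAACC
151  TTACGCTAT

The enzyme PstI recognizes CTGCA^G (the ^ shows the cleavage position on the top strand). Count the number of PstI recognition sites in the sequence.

CTGCAG occurs starting at positions 78, 102.
PstI cuts at 2 sites.

2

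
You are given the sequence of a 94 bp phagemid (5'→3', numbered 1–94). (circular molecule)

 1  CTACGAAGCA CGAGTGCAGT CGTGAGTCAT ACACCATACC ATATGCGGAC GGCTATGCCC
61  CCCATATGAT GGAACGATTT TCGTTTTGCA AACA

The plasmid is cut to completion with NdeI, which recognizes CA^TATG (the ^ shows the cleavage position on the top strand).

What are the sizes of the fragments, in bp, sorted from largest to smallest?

NdeI sites (CATATG) start at positions 40, 63.
NdeI cuts after base 2 of each site, so after positions 41, 64.
Circular molecule, 2 cuts → 2 fragments:
  42–64 → 23 bp
  65–94 then 1–41 → 30 + 41 = 71 bp
Sorted largest to smallest: 71, 23 bp.

71, 23 bp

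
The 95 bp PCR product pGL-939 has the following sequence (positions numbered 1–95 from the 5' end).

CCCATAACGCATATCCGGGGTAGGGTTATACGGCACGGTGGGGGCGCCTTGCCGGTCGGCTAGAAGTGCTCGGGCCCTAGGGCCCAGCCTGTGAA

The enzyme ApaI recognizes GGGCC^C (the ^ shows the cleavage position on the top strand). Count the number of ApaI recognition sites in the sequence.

GGGCCC occurs starting at positions 72, 80.
ApaI cuts at 2 sites.

2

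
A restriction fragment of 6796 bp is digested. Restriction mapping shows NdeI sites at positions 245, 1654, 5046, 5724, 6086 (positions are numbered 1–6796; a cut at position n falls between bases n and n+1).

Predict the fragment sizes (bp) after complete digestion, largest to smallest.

3392, 1409, 710, 678, 362, 245 bp

Linear molecule, 5 cuts → 6 fragments:
  245 − 0 = 245 bp
  1654 − 245 = 1409 bp
  5046 − 1654 = 3392 bp
  5724 − 5046 = 678 bp
  6086 − 5724 = 362 bp
  6796 − 6086 = 710 bp
Sorted largest to smallest: 3392, 1409, 710, 678, 362, 245 bp.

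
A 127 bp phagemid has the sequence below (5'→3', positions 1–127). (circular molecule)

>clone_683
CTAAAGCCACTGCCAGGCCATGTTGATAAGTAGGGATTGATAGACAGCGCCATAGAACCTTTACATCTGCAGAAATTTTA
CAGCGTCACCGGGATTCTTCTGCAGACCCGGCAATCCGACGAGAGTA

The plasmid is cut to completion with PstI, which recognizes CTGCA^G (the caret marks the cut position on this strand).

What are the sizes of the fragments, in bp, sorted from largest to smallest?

PstI sites (CTGCAG) start at positions 67, 100.
PstI cuts after base 5 of each site (before the last base), so after positions 71, 104.
Circular molecule, 2 cuts → 2 fragments:
  72–104 → 33 bp
  105–127 then 1–71 → 23 + 71 = 94 bp
Sorted largest to smallest: 94, 33 bp.

94, 33 bp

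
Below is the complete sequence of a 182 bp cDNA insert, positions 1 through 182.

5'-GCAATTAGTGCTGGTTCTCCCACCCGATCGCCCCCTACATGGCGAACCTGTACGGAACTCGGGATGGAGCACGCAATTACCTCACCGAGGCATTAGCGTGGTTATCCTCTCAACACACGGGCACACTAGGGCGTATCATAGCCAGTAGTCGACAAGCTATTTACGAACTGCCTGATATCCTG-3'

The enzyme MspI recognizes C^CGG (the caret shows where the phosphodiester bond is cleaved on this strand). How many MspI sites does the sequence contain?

No occurrence of CCGG is present in the sequence.
MspI does not cut: 0 sites.

0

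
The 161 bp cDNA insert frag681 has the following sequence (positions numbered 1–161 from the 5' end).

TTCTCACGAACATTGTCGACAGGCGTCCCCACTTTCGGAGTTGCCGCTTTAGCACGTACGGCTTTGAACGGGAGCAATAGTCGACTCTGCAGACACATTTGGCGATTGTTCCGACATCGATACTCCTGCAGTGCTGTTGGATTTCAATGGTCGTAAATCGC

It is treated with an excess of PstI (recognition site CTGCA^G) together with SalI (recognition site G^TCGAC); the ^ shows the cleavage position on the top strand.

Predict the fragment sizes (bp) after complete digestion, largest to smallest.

PstI sites (CTGCAG) start at positions 87, 126.
PstI cuts after base 5 of each site (before the last base), so after positions 91, 130.
SalI sites (GTCGAC) start at positions 15, 80.
SalI cuts after the first base of each site, so after positions 15, 80.
Combined cut positions: 15, 80, 91, 130.
Linear molecule, 4 cuts → 5 fragments:
  1–15 → 15 bp
  16–80 → 65 bp
  81–91 → 11 bp
  92–130 → 39 bp
  131–161 → 31 bp
Sorted largest to smallest: 65, 39, 31, 15, 11 bp.

65, 39, 31, 15, 11 bp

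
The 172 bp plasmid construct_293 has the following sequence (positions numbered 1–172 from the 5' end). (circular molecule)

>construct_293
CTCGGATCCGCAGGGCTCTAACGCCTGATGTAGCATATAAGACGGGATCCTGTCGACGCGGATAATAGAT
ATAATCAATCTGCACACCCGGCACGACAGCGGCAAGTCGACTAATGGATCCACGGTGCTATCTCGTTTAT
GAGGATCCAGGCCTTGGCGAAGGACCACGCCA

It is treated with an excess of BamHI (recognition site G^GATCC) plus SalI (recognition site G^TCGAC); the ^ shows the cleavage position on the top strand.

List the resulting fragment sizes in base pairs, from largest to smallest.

54, 41, 33, 27, 10, 7 bp

BamHI sites (GGATCC) start at positions 4, 45, 116, 143.
BamHI cuts after the first base of each site, so after positions 4, 45, 116, 143.
SalI sites (GTCGAC) start at positions 52, 106.
SalI cuts after the first base of each site, so after positions 52, 106.
Combined cut positions: 4, 45, 52, 106, 116, 143.
Circular molecule, 6 cuts → 6 fragments:
  5–45 → 41 bp
  46–52 → 7 bp
  53–106 → 54 bp
  107–116 → 10 bp
  117–143 → 27 bp
  144–172 then 1–4 → 29 + 4 = 33 bp
Sorted largest to smallest: 54, 41, 33, 27, 10, 7 bp.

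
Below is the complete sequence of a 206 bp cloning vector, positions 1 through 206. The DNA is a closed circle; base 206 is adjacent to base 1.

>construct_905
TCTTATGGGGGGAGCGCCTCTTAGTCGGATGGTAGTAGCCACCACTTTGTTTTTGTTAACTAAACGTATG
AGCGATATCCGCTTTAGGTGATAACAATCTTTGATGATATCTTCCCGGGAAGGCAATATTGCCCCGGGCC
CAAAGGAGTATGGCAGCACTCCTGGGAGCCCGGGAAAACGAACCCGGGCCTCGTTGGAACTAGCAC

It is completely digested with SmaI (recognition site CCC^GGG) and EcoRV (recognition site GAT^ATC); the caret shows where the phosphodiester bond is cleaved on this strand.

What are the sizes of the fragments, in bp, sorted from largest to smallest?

97, 36, 32, 19, 14, 8 bp

SmaI sites (CCCGGG) start at positions 114, 133, 169, 183.
SmaI cuts after base 3 of each site, so after positions 116, 135, 171, 185.
EcoRV sites (GATATC) start at positions 74, 106.
EcoRV cuts after base 3 of each site, so after positions 76, 108.
Combined cut positions: 76, 108, 116, 135, 171, 185.
Circular molecule, 6 cuts → 6 fragments:
  77–108 → 32 bp
  109–116 → 8 bp
  117–135 → 19 bp
  136–171 → 36 bp
  172–185 → 14 bp
  186–206 then 1–76 → 21 + 76 = 97 bp
Sorted largest to smallest: 97, 36, 32, 19, 14, 8 bp.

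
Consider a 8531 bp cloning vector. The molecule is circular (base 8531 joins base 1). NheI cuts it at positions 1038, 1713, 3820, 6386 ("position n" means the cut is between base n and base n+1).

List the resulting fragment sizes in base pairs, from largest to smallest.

3183, 2566, 2107, 675 bp

Circular molecule, 4 cuts → 4 fragments:
  1713 − 1038 = 675 bp
  3820 − 1713 = 2107 bp
  6386 − 3820 = 2566 bp
  wrap: 8531 − 6386 + 1038 = 3183 bp
Sorted largest to smallest: 3183, 2566, 2107, 675 bp.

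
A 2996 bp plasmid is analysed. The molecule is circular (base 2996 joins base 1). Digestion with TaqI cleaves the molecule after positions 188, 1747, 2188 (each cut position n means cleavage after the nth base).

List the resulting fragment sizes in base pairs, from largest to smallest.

1559, 996, 441 bp

Circular molecule, 3 cuts → 3 fragments:
  1747 − 188 = 1559 bp
  2188 − 1747 = 441 bp
  wrap: 2996 − 2188 + 188 = 996 bp
Sorted largest to smallest: 1559, 996, 441 bp.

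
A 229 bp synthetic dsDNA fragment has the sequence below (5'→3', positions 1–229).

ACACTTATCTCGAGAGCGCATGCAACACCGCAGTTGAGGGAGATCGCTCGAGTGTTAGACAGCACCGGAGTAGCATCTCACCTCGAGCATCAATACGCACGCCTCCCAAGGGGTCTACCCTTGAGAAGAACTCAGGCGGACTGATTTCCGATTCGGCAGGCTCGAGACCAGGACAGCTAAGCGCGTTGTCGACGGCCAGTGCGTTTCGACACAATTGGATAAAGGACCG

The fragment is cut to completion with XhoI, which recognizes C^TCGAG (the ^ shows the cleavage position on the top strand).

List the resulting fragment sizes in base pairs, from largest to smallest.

79, 68, 38, 35, 9 bp

XhoI sites (CTCGAG) start at positions 9, 47, 82, 161.
XhoI cuts after the first base of each site, so after positions 9, 47, 82, 161.
Linear molecule, 4 cuts → 5 fragments:
  1–9 → 9 bp
  10–47 → 38 bp
  48–82 → 35 bp
  83–161 → 79 bp
  162–229 → 68 bp
Sorted largest to smallest: 79, 68, 38, 35, 9 bp.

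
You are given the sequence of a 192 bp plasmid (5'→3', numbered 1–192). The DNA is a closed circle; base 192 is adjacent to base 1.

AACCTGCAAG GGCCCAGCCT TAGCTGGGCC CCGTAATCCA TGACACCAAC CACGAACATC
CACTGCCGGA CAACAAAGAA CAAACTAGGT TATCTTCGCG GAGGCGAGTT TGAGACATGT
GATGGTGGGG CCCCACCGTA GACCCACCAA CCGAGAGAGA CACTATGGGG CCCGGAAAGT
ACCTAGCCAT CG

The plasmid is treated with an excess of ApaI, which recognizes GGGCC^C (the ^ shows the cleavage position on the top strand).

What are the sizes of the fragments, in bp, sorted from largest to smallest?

ApaI sites (GGGCCC) start at positions 10, 26, 128, 168.
ApaI cuts after base 5 of each site (before the last base), so after positions 14, 30, 132, 172.
Circular molecule, 4 cuts → 4 fragments:
  15–30 → 16 bp
  31–132 → 102 bp
  133–172 → 40 bp
  173–192 then 1–14 → 20 + 14 = 34 bp
Sorted largest to smallest: 102, 40, 34, 16 bp.

102, 40, 34, 16 bp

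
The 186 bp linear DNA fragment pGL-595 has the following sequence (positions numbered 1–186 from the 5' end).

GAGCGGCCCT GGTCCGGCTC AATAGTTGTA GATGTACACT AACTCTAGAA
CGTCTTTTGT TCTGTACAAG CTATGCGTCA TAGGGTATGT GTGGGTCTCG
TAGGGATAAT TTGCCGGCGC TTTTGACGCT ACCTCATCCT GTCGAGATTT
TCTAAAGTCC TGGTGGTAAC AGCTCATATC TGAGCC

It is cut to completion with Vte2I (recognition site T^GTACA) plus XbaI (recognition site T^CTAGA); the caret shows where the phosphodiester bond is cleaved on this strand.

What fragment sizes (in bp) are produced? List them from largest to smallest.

123, 33, 19, 11 bp

Vte2I sites (TGTACA) start at positions 33, 63.
Vte2I cuts after the first base of each site, so after positions 33, 63.
The XbaI site (TCTAGA) starts at position 44.
XbaI cuts after the first base of each site, so after position 44.
Combined cut positions: 33, 44, 63.
Linear molecule, 3 cuts → 4 fragments:
  1–33 → 33 bp
  34–44 → 11 bp
  45–63 → 19 bp
  64–186 → 123 bp
Sorted largest to smallest: 123, 33, 19, 11 bp.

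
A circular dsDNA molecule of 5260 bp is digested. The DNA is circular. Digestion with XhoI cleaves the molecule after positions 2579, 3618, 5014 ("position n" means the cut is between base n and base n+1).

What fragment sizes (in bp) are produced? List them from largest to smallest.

2825, 1396, 1039 bp

Circular molecule, 3 cuts → 3 fragments:
  3618 − 2579 = 1039 bp
  5014 − 3618 = 1396 bp
  wrap: 5260 − 5014 + 2579 = 2825 bp
Sorted largest to smallest: 2825, 1396, 1039 bp.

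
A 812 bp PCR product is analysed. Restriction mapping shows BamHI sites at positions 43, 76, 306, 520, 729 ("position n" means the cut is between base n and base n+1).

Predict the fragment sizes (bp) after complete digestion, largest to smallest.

Linear molecule, 5 cuts → 6 fragments:
  43 − 0 = 43 bp
  76 − 43 = 33 bp
  306 − 76 = 230 bp
  520 − 306 = 214 bp
  729 − 520 = 209 bp
  812 − 729 = 83 bp
Sorted largest to smallest: 230, 214, 209, 83, 43, 33 bp.

230, 214, 209, 83, 43, 33 bp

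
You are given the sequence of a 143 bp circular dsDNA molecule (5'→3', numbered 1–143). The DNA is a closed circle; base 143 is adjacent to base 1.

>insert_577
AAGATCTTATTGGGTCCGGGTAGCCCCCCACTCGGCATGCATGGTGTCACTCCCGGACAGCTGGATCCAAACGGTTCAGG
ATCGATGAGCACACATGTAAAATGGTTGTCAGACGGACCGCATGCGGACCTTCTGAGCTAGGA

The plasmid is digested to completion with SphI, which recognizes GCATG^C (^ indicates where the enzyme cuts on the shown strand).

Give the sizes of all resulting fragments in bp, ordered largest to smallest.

85, 58 bp

SphI sites (GCATGC) start at positions 35, 120.
SphI cuts after base 5 of each site (before the last base), so after positions 39, 124.
Circular molecule, 2 cuts → 2 fragments:
  40–124 → 85 bp
  125–143 then 1–39 → 19 + 39 = 58 bp
Sorted largest to smallest: 85, 58 bp.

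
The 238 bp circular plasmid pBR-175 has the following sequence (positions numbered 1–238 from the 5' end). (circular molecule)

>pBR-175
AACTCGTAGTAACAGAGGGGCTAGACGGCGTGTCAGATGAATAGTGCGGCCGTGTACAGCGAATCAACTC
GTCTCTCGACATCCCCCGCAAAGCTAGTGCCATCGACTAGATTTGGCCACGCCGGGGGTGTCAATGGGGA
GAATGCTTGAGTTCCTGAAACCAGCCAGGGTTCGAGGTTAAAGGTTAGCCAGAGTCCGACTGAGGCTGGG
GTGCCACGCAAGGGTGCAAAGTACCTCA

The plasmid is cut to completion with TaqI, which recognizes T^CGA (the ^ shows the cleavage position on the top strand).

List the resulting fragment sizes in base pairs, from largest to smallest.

TaqI sites (TCGA) start at positions 76, 103, 172.
TaqI cuts after the first base of each site, so after positions 76, 103, 172.
Circular molecule, 3 cuts → 3 fragments:
  77–103 → 27 bp
  104–172 → 69 bp
  173–238 then 1–76 → 66 + 76 = 142 bp
Sorted largest to smallest: 142, 69, 27 bp.

142, 69, 27 bp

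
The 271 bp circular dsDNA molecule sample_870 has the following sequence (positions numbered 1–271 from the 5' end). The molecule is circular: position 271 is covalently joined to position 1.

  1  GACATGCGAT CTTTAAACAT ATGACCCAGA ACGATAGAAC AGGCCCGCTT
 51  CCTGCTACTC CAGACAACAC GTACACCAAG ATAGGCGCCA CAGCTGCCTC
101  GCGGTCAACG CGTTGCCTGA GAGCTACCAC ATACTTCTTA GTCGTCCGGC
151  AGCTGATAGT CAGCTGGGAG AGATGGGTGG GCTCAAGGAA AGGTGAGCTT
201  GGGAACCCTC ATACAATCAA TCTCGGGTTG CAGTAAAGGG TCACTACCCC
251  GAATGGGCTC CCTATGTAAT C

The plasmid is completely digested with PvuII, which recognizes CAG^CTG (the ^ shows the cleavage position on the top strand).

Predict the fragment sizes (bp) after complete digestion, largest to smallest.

PvuII sites (CAGCTG) start at positions 91, 150, 161.
PvuII cuts after base 3 of each site, so after positions 93, 152, 163.
Circular molecule, 3 cuts → 3 fragments:
  94–152 → 59 bp
  153–163 → 11 bp
  164–271 then 1–93 → 108 + 93 = 201 bp
Sorted largest to smallest: 201, 59, 11 bp.

201, 59, 11 bp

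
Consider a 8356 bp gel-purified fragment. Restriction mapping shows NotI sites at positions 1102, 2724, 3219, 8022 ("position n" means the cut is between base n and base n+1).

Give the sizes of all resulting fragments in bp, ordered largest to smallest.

4803, 1622, 1102, 495, 334 bp

Linear molecule, 4 cuts → 5 fragments:
  1102 − 0 = 1102 bp
  2724 − 1102 = 1622 bp
  3219 − 2724 = 495 bp
  8022 − 3219 = 4803 bp
  8356 − 8022 = 334 bp
Sorted largest to smallest: 4803, 1622, 1102, 495, 334 bp.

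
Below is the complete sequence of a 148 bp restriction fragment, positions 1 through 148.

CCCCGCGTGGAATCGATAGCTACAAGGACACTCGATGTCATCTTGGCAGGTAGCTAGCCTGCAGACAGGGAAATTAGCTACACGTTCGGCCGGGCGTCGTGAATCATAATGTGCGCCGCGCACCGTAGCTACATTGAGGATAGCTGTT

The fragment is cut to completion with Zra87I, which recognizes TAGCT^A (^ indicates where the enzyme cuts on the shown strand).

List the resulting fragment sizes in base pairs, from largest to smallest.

Zra87I sites (TAGCTA) start at positions 17, 51, 75, 126.
Zra87I cuts after base 5 of each site (before the last base), so after positions 21, 55, 79, 130.
Linear molecule, 4 cuts → 5 fragments:
  1–21 → 21 bp
  22–55 → 34 bp
  56–79 → 24 bp
  80–130 → 51 bp
  131–148 → 18 bp
Sorted largest to smallest: 51, 34, 24, 21, 18 bp.

51, 34, 24, 21, 18 bp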